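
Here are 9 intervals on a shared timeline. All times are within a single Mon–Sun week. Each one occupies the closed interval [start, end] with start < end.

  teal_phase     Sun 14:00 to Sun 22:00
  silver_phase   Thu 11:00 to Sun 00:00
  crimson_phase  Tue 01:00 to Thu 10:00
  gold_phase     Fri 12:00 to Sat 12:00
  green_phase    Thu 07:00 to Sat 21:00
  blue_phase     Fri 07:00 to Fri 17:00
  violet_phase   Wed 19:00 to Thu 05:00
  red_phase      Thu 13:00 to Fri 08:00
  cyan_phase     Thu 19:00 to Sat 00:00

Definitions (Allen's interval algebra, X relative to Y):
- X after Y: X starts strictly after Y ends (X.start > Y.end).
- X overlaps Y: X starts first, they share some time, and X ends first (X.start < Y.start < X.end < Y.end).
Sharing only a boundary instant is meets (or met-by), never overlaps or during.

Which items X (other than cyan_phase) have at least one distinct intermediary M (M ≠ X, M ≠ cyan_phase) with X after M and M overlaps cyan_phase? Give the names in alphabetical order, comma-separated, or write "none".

Target cyan_phase = [Thu 19:00, Sat 00:00].
Intermediaries M with M overlaps cyan_phase: red_phase.
Via red_phase — items with X after red_phase: gold_phase, teal_phase.
Union: gold_phase, teal_phase.

gold_phase, teal_phase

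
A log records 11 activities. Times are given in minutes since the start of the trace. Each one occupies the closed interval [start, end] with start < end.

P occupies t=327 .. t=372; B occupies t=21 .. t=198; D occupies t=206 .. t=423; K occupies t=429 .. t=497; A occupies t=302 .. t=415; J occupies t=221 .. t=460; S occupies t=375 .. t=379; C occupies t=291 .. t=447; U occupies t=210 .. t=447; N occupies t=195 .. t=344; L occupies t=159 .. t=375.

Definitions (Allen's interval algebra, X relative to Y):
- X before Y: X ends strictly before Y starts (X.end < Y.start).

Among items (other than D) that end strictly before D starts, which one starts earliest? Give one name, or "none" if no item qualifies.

B

Target D = [t=206, t=423].
A [t=302, t=415] → during → excluded.
B [t=21, t=198] → before → candidate.
C [t=291, t=447] → overlapped-by → excluded.
J [t=221, t=460] → overlapped-by → excluded.
K [t=429, t=497] → after → excluded.
L [t=159, t=375] → overlaps → excluded.
N [t=195, t=344] → overlaps → excluded.
P [t=327, t=372] → during → excluded.
S [t=375, t=379] → during → excluded.
U [t=210, t=447] → overlapped-by → excluded.
Among candidates, earliest start is t=21 → B.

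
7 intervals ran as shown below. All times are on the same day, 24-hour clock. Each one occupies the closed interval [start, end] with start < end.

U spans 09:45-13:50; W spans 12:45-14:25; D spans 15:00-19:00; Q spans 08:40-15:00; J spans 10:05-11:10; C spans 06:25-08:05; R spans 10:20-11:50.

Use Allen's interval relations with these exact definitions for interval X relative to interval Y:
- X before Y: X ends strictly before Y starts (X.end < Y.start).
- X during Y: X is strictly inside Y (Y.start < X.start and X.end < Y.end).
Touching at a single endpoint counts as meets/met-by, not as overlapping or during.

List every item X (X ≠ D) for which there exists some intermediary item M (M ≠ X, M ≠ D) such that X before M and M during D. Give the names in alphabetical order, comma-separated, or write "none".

Target D = [15:00, 19:00].
Intermediaries M with M during D: none.
Union: none.

none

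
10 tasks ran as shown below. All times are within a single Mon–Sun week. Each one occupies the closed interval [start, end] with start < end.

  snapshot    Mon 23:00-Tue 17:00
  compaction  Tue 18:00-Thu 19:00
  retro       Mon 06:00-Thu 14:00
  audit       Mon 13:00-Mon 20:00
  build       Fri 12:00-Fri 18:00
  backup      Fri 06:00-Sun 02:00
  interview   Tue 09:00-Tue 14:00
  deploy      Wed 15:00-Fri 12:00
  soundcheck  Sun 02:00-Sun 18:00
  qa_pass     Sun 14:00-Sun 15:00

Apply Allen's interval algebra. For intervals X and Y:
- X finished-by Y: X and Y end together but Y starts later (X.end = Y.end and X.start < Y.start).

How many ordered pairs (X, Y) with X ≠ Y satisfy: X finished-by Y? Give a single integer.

Checking all 90 ordered pairs for relation 'finished-by'; matching pairs in alphabetical order:
No pair satisfies it.
Count: 0.

0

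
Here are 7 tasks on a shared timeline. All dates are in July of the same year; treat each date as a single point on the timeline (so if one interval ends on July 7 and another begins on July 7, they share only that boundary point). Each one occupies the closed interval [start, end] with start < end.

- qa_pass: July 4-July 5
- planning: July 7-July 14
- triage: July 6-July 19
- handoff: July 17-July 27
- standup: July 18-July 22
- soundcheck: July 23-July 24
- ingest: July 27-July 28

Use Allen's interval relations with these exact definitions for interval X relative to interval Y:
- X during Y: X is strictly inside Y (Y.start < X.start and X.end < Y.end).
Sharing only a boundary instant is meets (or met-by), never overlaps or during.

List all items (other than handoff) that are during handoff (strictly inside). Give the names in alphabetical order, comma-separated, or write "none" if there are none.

Target handoff = [July 17, July 27].
ingest [July 27, July 28] → met-by → no.
planning [July 7, July 14] → before → no.
qa_pass [July 4, July 5] → before → no.
soundcheck [July 23, July 24] → during → yes.
standup [July 18, July 22] → during → yes.
triage [July 6, July 19] → overlaps → no.
Result: soundcheck, standup.

soundcheck, standup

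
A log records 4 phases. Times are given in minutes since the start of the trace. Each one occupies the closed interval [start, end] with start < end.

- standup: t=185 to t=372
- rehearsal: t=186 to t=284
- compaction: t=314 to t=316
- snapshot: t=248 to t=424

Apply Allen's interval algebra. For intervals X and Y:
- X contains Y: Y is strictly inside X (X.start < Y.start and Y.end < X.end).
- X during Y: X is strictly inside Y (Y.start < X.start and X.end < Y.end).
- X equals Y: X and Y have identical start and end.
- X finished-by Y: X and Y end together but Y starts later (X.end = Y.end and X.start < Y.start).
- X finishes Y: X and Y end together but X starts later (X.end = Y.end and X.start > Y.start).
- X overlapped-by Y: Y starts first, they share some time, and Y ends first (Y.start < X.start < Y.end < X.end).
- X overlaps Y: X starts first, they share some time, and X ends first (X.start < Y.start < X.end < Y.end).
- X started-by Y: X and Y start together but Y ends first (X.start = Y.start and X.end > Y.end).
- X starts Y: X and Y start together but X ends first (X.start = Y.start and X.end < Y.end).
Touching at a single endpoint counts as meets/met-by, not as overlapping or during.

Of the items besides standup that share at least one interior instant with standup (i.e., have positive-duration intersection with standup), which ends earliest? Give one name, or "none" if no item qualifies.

Target standup = [t=185, t=372].
compaction [t=314, t=316] → during → candidate.
rehearsal [t=186, t=284] → during → candidate.
snapshot [t=248, t=424] → overlapped-by → candidate.
Among candidates, earliest end is t=284 → rehearsal.

rehearsal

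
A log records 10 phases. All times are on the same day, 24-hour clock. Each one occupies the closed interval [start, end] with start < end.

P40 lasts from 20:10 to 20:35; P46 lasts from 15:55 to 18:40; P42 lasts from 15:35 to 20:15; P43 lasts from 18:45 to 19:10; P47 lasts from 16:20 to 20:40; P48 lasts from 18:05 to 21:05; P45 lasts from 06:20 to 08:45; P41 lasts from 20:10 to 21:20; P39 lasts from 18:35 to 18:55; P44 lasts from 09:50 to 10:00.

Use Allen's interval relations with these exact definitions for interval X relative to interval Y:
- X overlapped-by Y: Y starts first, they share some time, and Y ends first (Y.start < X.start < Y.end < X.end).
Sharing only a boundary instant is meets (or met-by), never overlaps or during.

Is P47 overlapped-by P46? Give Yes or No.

P47 = [16:20, 20:40], P46 = [15:55, 18:40].
Actual relation of P47 to P46: overlapped-by.
Asked whether 'overlapped-by' holds → Yes.

Yes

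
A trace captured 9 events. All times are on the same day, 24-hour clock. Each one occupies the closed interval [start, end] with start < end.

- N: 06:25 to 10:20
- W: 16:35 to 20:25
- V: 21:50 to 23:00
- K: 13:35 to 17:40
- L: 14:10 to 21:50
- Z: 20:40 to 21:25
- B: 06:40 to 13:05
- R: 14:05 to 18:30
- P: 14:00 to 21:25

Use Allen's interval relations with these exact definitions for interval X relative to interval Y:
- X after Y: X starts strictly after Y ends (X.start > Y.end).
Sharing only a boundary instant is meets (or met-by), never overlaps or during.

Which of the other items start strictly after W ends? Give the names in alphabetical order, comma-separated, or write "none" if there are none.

Target W = [16:35, 20:25].
B [06:40, 13:05] → before → no.
K [13:35, 17:40] → overlaps → no.
L [14:10, 21:50] → contains → no.
N [06:25, 10:20] → before → no.
P [14:00, 21:25] → contains → no.
R [14:05, 18:30] → overlaps → no.
V [21:50, 23:00] → after → yes.
Z [20:40, 21:25] → after → yes.
Result: V, Z.

V, Z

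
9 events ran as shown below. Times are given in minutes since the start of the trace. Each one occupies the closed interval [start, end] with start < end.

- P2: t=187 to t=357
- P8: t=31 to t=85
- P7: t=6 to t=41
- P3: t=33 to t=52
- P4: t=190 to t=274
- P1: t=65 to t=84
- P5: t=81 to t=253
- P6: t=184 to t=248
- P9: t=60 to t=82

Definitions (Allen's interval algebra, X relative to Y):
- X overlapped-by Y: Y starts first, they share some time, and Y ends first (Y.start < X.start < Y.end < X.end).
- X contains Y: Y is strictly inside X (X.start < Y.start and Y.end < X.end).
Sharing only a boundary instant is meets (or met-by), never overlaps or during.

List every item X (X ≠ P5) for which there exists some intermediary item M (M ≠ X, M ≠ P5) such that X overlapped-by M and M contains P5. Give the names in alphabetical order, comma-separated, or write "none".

none

Target P5 = [t=81, t=253].
Intermediaries M with M contains P5: none.
Union: none.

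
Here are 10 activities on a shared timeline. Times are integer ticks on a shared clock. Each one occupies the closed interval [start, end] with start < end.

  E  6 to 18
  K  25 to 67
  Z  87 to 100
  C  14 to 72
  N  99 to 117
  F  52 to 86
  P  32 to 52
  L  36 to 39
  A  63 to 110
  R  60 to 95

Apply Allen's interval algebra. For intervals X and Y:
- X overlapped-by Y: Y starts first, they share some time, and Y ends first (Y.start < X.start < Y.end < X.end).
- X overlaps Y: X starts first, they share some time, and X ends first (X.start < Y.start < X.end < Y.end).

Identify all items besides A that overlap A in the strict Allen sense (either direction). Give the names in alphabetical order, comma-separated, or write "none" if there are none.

Target A = [63, 110].
C [14, 72] → overlaps → yes.
E [6, 18] → before → no.
F [52, 86] → overlaps → yes.
K [25, 67] → overlaps → yes.
L [36, 39] → before → no.
N [99, 117] → overlapped-by → yes.
P [32, 52] → before → no.
R [60, 95] → overlaps → yes.
Z [87, 100] → during → no.
Result: C, F, K, N, R.

C, F, K, N, R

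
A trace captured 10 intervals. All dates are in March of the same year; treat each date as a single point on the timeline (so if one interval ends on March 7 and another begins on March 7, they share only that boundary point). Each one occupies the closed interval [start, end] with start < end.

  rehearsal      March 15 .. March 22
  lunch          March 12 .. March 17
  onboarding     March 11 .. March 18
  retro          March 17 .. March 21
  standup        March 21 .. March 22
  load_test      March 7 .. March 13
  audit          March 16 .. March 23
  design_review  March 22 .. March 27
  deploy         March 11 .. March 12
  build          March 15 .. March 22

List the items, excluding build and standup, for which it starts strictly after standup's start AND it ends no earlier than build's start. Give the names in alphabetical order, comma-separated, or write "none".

Conditions: its start is strictly after standup's start (X.start > March 21) AND its end is no earlier than build's start (X.end >= March 15).
audit: start March 16 > March 21? ✗; end March 23 >= March 15? ✓ → no.
deploy: start March 11 > March 21? ✗; end March 12 >= March 15? ✗ → no.
design_review: start March 22 > March 21? ✓; end March 27 >= March 15? ✓ → yes.
load_test: start March 7 > March 21? ✗; end March 13 >= March 15? ✗ → no.
lunch: start March 12 > March 21? ✗; end March 17 >= March 15? ✓ → no.
onboarding: start March 11 > March 21? ✗; end March 18 >= March 15? ✓ → no.
rehearsal: start March 15 > March 21? ✗; end March 22 >= March 15? ✓ → no.
retro: start March 17 > March 21? ✗; end March 21 >= March 15? ✓ → no.
Result: design_review.

design_review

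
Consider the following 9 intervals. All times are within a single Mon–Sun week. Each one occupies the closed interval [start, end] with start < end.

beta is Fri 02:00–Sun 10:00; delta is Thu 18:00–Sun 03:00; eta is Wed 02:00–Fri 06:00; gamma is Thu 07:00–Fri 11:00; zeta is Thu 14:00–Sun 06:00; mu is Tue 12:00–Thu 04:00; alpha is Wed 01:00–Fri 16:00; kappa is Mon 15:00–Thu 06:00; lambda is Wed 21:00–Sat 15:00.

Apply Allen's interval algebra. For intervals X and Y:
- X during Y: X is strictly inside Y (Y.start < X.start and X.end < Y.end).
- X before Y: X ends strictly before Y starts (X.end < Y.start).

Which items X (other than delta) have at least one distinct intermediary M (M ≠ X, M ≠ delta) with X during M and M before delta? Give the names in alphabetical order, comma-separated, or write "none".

Target delta = [Thu 18:00, Sun 03:00].
Intermediaries M with M before delta: kappa, mu.
Via kappa — items with X during kappa: mu.
Via mu — items with X during mu: none.
Union: mu.

mu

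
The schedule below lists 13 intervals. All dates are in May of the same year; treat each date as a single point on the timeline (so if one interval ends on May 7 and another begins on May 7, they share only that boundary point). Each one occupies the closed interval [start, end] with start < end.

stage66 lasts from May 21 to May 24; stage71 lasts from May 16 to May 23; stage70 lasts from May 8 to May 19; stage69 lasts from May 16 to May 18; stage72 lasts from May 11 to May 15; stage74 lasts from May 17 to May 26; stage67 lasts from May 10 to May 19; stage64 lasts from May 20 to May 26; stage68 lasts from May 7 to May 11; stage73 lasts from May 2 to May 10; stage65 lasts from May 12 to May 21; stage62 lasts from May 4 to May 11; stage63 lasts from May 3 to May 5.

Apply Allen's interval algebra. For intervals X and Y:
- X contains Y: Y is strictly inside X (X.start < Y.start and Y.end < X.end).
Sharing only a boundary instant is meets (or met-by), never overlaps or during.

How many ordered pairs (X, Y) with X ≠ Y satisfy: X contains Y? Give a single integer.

Checking all 156 ordered pairs for relation 'contains'; matching pairs in alphabetical order:
(stage64, stage66): stage64 contains stage66 ✓
(stage65, stage69): stage65 contains stage69 ✓
(stage67, stage69): stage67 contains stage69 ✓
(stage67, stage72): stage67 contains stage72 ✓
(stage70, stage69): stage70 contains stage69 ✓
(stage70, stage72): stage70 contains stage72 ✓
(stage73, stage63): stage73 contains stage63 ✓
(stage74, stage66): stage74 contains stage66 ✓
Count: 8.

8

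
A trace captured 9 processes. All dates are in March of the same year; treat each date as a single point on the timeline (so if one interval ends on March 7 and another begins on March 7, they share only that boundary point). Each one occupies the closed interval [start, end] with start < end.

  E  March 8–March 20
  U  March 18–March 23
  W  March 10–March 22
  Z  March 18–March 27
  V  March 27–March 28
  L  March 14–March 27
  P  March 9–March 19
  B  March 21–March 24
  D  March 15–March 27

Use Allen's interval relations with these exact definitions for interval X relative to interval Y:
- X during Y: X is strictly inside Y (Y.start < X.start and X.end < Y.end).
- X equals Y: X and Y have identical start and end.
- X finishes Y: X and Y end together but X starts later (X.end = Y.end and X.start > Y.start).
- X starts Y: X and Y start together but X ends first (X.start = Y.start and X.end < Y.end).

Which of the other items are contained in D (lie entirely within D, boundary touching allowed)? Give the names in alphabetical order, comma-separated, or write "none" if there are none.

Target D = [March 15, March 27].
B [March 21, March 24] → during → yes.
E [March 8, March 20] → overlaps → no.
L [March 14, March 27] → finished-by → no.
P [March 9, March 19] → overlaps → no.
U [March 18, March 23] → during → yes.
V [March 27, March 28] → met-by → no.
W [March 10, March 22] → overlaps → no.
Z [March 18, March 27] → finishes → yes.
Result: B, U, Z.

B, U, Z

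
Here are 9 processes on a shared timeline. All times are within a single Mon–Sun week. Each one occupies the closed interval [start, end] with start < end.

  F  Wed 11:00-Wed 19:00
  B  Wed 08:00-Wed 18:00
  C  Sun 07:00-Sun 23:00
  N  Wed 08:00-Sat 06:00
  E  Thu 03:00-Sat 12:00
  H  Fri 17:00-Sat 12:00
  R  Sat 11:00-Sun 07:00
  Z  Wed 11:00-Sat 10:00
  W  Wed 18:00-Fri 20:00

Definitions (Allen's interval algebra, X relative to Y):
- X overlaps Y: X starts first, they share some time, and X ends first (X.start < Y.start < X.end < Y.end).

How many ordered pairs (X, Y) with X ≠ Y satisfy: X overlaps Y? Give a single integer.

12

Checking all 72 ordered pairs for relation 'overlaps'; matching pairs in alphabetical order:
(B, F): B overlaps F ✓
(B, Z): B overlaps Z ✓
(E, R): E overlaps R ✓
(F, W): F overlaps W ✓
(H, R): H overlaps R ✓
(N, E): N overlaps E ✓
(N, H): N overlaps H ✓
(N, Z): N overlaps Z ✓
(W, E): W overlaps E ✓
(W, H): W overlaps H ✓
(Z, E): Z overlaps E ✓
(Z, H): Z overlaps H ✓
Count: 12.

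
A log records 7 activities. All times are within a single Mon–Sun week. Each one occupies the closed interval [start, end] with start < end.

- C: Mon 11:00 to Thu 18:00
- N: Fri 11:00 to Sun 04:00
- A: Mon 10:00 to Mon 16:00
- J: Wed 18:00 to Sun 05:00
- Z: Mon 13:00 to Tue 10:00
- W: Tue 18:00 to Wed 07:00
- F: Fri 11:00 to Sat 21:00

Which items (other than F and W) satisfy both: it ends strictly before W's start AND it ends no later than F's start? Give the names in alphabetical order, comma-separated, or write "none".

A, Z

Conditions: its end is strictly before W's start (X.end < Tue 18:00) AND its end is no later than F's start (X.end <= Fri 11:00).
A: end Mon 16:00 < Tue 18:00? ✓; end Mon 16:00 <= Fri 11:00? ✓ → yes.
C: end Thu 18:00 < Tue 18:00? ✗; end Thu 18:00 <= Fri 11:00? ✓ → no.
J: end Sun 05:00 < Tue 18:00? ✗; end Sun 05:00 <= Fri 11:00? ✗ → no.
N: end Sun 04:00 < Tue 18:00? ✗; end Sun 04:00 <= Fri 11:00? ✗ → no.
Z: end Tue 10:00 < Tue 18:00? ✓; end Tue 10:00 <= Fri 11:00? ✓ → yes.
Result: A, Z.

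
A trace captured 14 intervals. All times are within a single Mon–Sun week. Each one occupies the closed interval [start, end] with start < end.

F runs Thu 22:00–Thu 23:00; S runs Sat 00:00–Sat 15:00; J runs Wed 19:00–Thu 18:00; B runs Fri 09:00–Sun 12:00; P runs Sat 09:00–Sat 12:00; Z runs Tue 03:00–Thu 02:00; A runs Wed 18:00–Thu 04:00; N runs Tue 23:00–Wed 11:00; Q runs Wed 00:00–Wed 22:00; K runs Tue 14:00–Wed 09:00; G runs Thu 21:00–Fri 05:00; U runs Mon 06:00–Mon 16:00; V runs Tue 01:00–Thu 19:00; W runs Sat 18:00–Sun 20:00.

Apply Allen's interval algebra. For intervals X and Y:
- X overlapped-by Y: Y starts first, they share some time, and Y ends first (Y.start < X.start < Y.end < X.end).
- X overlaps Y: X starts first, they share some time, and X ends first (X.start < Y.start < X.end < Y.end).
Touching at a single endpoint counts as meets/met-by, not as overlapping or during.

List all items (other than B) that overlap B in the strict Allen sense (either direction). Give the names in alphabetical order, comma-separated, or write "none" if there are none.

W

Target B = [Fri 09:00, Sun 12:00].
A [Wed 18:00, Thu 04:00] → before → no.
F [Thu 22:00, Thu 23:00] → before → no.
G [Thu 21:00, Fri 05:00] → before → no.
J [Wed 19:00, Thu 18:00] → before → no.
K [Tue 14:00, Wed 09:00] → before → no.
N [Tue 23:00, Wed 11:00] → before → no.
P [Sat 09:00, Sat 12:00] → during → no.
Q [Wed 00:00, Wed 22:00] → before → no.
S [Sat 00:00, Sat 15:00] → during → no.
U [Mon 06:00, Mon 16:00] → before → no.
V [Tue 01:00, Thu 19:00] → before → no.
W [Sat 18:00, Sun 20:00] → overlapped-by → yes.
Z [Tue 03:00, Thu 02:00] → before → no.
Result: W.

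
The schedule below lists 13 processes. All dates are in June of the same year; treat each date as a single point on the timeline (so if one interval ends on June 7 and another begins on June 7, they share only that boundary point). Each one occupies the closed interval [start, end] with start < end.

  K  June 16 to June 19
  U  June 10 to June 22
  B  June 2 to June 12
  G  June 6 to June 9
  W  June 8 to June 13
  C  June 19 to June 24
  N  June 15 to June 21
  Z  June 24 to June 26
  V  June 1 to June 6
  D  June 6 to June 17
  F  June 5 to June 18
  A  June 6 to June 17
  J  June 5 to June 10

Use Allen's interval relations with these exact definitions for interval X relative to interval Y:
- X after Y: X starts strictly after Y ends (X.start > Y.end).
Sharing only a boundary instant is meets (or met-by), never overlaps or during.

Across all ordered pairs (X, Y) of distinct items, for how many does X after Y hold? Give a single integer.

32

Checking all 156 ordered pairs for relation 'after'; matching pairs in alphabetical order:
(C, A): C after A ✓
(C, B): C after B ✓
(C, D): C after D ✓
(C, F): C after F ✓
(C, G): C after G ✓
(C, J): C after J ✓
(C, V): C after V ✓
(C, W): C after W ✓
(K, B): K after B ✓
(K, G): K after G ✓
(K, J): K after J ✓
(K, V): K after V ✓
(K, W): K after W ✓
(N, B): N after B ✓
(N, G): N after G ✓
(N, J): N after J ✓
(N, V): N after V ✓
(N, W): N after W ✓
(U, G): U after G ✓
(U, V): U after V ✓
(W, V): W after V ✓
(Z, A): Z after A ✓
(Z, B): Z after B ✓
(Z, D): Z after D ✓
... plus 8 further pairs not listed.
Count: 32.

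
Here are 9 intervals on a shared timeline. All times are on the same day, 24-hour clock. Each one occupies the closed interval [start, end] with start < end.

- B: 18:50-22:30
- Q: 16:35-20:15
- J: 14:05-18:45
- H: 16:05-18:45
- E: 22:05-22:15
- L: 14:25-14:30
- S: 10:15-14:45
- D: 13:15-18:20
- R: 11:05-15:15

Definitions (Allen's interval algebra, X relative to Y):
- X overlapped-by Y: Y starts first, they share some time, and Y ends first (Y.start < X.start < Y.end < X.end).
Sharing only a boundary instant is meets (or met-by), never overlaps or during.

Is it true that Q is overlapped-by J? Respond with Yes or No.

Q = [16:35, 20:15], J = [14:05, 18:45].
Actual relation of Q to J: overlapped-by.
Asked whether 'overlapped-by' holds → Yes.

Yes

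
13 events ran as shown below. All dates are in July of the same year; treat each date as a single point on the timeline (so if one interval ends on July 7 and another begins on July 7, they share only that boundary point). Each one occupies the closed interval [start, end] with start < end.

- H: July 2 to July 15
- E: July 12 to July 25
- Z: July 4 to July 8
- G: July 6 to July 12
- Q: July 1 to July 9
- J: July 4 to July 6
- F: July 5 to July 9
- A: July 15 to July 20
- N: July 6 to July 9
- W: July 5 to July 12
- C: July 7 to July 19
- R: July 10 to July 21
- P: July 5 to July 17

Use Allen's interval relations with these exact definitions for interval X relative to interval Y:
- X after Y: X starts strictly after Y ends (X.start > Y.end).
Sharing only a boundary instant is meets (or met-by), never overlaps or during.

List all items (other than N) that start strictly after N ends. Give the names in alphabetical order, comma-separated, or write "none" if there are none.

A, E, R

Target N = [July 6, July 9].
A [July 15, July 20] → after → yes.
C [July 7, July 19] → overlapped-by → no.
E [July 12, July 25] → after → yes.
F [July 5, July 9] → finished-by → no.
G [July 6, July 12] → started-by → no.
H [July 2, July 15] → contains → no.
J [July 4, July 6] → meets → no.
P [July 5, July 17] → contains → no.
Q [July 1, July 9] → finished-by → no.
R [July 10, July 21] → after → yes.
W [July 5, July 12] → contains → no.
Z [July 4, July 8] → overlaps → no.
Result: A, E, R.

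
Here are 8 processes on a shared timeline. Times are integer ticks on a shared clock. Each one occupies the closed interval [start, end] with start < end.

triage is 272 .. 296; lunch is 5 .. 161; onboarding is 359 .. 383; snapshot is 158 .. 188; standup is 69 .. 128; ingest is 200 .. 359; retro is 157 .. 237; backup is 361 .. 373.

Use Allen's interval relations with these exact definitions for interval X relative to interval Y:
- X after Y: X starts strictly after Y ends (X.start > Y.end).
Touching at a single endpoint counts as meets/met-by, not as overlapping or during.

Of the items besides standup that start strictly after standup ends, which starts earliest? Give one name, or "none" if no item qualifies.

retro

Target standup = [69, 128].
backup [361, 373] → after → candidate.
ingest [200, 359] → after → candidate.
lunch [5, 161] → contains → excluded.
onboarding [359, 383] → after → candidate.
retro [157, 237] → after → candidate.
snapshot [158, 188] → after → candidate.
triage [272, 296] → after → candidate.
Among candidates, earliest start is 157 → retro.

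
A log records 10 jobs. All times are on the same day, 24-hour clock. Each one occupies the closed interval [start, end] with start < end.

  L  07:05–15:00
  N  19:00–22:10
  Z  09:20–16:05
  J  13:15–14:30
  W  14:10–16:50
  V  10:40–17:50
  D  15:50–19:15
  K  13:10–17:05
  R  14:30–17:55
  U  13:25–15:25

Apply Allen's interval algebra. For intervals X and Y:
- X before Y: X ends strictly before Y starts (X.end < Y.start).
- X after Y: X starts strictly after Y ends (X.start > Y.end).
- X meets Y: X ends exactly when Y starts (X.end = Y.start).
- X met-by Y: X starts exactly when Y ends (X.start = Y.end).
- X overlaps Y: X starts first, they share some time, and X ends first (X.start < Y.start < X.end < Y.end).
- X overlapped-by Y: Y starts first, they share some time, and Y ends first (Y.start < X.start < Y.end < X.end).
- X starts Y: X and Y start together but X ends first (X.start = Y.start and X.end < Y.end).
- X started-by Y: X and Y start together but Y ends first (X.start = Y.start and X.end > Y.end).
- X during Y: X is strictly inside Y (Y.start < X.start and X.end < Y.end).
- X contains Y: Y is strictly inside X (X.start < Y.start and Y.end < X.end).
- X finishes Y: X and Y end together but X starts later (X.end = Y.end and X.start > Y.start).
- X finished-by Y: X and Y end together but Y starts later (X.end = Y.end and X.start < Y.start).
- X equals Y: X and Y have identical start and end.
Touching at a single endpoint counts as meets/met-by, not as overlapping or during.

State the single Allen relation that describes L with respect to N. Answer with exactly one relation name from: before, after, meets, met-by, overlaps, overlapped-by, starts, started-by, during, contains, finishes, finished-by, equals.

before

L = [07:05, 15:00]; N = [19:00, 22:10].
Compare endpoints: L.start < N.start, L.start < N.end, L.end < N.start, L.end < N.end.
That pattern is 'before'.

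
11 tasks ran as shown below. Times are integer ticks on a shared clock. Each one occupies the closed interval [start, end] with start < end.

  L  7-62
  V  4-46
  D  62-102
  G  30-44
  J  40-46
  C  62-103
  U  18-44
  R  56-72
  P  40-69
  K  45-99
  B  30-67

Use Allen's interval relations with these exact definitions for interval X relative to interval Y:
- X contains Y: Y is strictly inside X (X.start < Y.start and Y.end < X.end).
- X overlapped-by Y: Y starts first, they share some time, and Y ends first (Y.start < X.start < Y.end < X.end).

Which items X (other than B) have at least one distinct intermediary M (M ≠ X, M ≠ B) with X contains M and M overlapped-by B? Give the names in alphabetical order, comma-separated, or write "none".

K

Target B = [30, 67].
Intermediaries M with M overlapped-by B: C, D, K, P, R.
Via C — items with X contains C: none.
Via D — items with X contains D: none.
Via K — items with X contains K: none.
Via P — items with X contains P: none.
Via R — items with X contains R: K.
Union: K.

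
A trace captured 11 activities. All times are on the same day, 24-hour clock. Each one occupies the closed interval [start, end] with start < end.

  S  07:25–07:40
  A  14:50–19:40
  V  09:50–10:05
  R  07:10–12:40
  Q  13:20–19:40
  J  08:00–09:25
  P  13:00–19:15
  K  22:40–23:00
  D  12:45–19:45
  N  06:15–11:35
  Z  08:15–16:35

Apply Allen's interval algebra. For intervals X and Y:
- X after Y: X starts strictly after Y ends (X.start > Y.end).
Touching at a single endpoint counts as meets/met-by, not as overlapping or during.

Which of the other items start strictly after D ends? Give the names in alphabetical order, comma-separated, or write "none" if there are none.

K

Target D = [12:45, 19:45].
A [14:50, 19:40] → during → no.
J [08:00, 09:25] → before → no.
K [22:40, 23:00] → after → yes.
N [06:15, 11:35] → before → no.
P [13:00, 19:15] → during → no.
Q [13:20, 19:40] → during → no.
R [07:10, 12:40] → before → no.
S [07:25, 07:40] → before → no.
V [09:50, 10:05] → before → no.
Z [08:15, 16:35] → overlaps → no.
Result: K.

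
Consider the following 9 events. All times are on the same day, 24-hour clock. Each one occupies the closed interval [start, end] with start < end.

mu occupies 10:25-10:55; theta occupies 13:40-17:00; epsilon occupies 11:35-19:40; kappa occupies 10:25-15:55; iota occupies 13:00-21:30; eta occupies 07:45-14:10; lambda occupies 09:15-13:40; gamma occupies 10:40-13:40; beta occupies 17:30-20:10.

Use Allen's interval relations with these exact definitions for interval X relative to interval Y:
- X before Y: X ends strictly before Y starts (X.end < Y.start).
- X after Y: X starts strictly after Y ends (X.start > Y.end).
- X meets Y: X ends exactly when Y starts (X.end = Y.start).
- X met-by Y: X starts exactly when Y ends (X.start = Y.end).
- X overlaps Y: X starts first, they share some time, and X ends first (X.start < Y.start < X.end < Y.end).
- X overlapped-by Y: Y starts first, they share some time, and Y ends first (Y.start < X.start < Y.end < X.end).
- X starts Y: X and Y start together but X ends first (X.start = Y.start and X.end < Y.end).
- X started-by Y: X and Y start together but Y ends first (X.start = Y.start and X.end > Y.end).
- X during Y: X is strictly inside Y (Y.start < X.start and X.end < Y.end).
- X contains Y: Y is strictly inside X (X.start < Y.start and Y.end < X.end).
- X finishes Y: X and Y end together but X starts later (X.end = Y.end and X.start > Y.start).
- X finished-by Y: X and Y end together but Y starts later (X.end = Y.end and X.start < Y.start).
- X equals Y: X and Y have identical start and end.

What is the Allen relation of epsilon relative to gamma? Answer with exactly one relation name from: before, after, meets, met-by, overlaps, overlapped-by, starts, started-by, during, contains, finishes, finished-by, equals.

overlapped-by

epsilon = [11:35, 19:40]; gamma = [10:40, 13:40].
Compare endpoints: epsilon.start > gamma.start, epsilon.start < gamma.end, epsilon.end > gamma.start, epsilon.end > gamma.end.
That pattern is 'overlapped-by'.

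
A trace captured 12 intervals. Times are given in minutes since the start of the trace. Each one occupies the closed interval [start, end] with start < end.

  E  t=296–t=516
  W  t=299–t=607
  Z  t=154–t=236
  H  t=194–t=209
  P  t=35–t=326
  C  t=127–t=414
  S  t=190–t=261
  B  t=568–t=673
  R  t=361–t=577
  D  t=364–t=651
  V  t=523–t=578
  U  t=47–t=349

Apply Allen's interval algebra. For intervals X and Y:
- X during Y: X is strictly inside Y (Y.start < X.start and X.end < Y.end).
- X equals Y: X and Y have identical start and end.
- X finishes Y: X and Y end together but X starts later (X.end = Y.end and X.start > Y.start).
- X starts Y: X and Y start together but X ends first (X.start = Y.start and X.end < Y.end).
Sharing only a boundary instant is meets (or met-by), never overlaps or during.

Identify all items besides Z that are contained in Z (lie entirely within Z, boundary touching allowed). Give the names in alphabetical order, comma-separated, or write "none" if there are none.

Target Z = [t=154, t=236].
B [t=568, t=673] → after → no.
C [t=127, t=414] → contains → no.
D [t=364, t=651] → after → no.
E [t=296, t=516] → after → no.
H [t=194, t=209] → during → yes.
P [t=35, t=326] → contains → no.
R [t=361, t=577] → after → no.
S [t=190, t=261] → overlapped-by → no.
U [t=47, t=349] → contains → no.
V [t=523, t=578] → after → no.
W [t=299, t=607] → after → no.
Result: H.

H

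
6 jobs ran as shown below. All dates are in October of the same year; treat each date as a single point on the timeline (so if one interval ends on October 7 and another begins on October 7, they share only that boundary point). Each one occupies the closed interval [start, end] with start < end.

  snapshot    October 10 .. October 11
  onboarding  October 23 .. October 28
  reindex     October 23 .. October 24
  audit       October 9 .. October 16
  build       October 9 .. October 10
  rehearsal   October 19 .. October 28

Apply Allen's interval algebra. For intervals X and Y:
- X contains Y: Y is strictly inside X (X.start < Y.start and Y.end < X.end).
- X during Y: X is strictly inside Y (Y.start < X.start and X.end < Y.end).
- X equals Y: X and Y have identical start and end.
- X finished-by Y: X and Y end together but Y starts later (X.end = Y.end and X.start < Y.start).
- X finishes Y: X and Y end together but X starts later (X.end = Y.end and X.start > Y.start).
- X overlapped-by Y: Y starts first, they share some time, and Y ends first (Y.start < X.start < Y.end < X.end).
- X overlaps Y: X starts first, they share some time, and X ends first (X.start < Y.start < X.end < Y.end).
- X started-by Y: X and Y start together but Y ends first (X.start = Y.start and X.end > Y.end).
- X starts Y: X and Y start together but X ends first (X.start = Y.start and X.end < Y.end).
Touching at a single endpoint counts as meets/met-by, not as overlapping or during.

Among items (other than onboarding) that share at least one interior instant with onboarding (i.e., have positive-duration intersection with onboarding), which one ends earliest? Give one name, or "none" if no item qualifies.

reindex

Target onboarding = [October 23, October 28].
audit [October 9, October 16] → before → excluded.
build [October 9, October 10] → before → excluded.
rehearsal [October 19, October 28] → finished-by → candidate.
reindex [October 23, October 24] → starts → candidate.
snapshot [October 10, October 11] → before → excluded.
Among candidates, earliest end is October 24 → reindex.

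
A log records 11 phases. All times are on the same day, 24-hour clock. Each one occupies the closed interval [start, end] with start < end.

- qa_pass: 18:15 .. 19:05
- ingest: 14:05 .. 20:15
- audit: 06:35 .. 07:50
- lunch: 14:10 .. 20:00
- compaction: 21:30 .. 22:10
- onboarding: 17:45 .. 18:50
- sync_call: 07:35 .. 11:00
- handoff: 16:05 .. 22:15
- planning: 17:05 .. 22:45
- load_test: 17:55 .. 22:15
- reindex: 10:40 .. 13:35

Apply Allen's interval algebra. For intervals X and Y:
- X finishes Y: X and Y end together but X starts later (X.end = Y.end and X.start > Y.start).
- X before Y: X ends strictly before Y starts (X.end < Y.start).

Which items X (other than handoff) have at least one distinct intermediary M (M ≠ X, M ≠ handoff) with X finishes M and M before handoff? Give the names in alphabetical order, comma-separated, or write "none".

none

Target handoff = [16:05, 22:15].
Intermediaries M with M before handoff: audit, reindex, sync_call.
Via audit — items with X finishes audit: none.
Via reindex — items with X finishes reindex: none.
Via sync_call — items with X finishes sync_call: none.
Union: none.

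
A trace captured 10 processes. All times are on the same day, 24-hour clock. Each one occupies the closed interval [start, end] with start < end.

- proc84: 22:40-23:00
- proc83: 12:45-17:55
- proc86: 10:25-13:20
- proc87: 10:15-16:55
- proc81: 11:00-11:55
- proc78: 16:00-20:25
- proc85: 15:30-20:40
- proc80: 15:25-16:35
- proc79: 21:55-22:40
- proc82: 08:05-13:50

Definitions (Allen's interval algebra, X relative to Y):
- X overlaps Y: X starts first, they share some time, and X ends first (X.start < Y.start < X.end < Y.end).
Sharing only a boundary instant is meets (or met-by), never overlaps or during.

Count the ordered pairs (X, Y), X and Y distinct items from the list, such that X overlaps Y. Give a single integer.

Checking all 90 ordered pairs for relation 'overlaps'; matching pairs in alphabetical order:
(proc80, proc78): proc80 overlaps proc78 ✓
(proc80, proc85): proc80 overlaps proc85 ✓
(proc82, proc83): proc82 overlaps proc83 ✓
(proc82, proc87): proc82 overlaps proc87 ✓
(proc83, proc78): proc83 overlaps proc78 ✓
(proc83, proc85): proc83 overlaps proc85 ✓
(proc86, proc83): proc86 overlaps proc83 ✓
(proc87, proc78): proc87 overlaps proc78 ✓
(proc87, proc83): proc87 overlaps proc83 ✓
(proc87, proc85): proc87 overlaps proc85 ✓
Count: 10.

10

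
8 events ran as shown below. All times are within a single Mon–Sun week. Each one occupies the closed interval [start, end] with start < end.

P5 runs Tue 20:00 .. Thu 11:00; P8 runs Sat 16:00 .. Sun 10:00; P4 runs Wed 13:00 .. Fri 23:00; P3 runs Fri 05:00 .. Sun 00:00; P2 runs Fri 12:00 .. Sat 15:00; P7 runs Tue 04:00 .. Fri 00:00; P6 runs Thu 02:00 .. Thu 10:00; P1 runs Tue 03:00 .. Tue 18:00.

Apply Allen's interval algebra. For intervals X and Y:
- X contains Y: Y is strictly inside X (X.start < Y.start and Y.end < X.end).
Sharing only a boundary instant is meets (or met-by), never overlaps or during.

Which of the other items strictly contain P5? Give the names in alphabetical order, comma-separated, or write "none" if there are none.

P7

Target P5 = [Tue 20:00, Thu 11:00].
P1 [Tue 03:00, Tue 18:00] → before → no.
P2 [Fri 12:00, Sat 15:00] → after → no.
P3 [Fri 05:00, Sun 00:00] → after → no.
P4 [Wed 13:00, Fri 23:00] → overlapped-by → no.
P6 [Thu 02:00, Thu 10:00] → during → no.
P7 [Tue 04:00, Fri 00:00] → contains → yes.
P8 [Sat 16:00, Sun 10:00] → after → no.
Result: P7.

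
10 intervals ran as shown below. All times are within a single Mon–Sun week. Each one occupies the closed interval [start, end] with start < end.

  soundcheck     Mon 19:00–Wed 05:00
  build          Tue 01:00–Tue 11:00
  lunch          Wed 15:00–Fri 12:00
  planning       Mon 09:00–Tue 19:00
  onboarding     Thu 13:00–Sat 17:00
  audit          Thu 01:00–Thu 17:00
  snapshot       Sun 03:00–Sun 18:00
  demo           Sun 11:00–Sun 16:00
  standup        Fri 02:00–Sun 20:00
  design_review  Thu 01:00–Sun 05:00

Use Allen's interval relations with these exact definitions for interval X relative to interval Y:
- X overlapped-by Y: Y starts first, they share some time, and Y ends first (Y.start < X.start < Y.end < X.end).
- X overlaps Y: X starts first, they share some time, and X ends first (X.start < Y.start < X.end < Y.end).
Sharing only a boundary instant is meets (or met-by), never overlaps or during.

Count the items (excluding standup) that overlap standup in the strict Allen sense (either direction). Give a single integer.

3

Target standup = [Fri 02:00, Sun 20:00].
audit [Thu 01:00, Thu 17:00] → before → no.
build [Tue 01:00, Tue 11:00] → before → no.
demo [Sun 11:00, Sun 16:00] → during → no.
design_review [Thu 01:00, Sun 05:00] → overlaps → counts.
lunch [Wed 15:00, Fri 12:00] → overlaps → counts.
onboarding [Thu 13:00, Sat 17:00] → overlaps → counts.
planning [Mon 09:00, Tue 19:00] → before → no.
snapshot [Sun 03:00, Sun 18:00] → during → no.
soundcheck [Mon 19:00, Wed 05:00] → before → no.
Total: 3.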